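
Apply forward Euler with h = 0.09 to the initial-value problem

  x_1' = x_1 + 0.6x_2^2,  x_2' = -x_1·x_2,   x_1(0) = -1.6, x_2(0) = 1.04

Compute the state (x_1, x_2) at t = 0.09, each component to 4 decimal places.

Euler on (x_1,x_2): x_1_{n+1} = x_1_n + h·x_1', x_2_{n+1} = x_2_n + h·x_2'.
0.000000: (-1.600000, 1.040000); f=(-0.951040, 1.664000) → (-1.685594, 1.189760)
(x_1(0.09), x_2(0.09)) ≈ (-1.6856, 1.1898)

-1.6856, 1.1898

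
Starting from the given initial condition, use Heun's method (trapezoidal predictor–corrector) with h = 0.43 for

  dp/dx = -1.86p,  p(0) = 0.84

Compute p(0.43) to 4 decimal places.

Heun: k1 = f(x_n, p_n); k2 = f(x_n + h, p_n + h·k1); p_{n+1} = p_n + (h/2)·(k1 + k2).
x=0.000000, p=0.840000:
  k1 = f(0.000000, 0.840000) = -1.562400
  k2 = f(0.430000, 0.168168) = -0.312792
  p ← 0.840000 + (0.43/2)·(-1.562400 + (-0.312792)) = 0.436834
p(0.43) ≈ 0.4368

0.4368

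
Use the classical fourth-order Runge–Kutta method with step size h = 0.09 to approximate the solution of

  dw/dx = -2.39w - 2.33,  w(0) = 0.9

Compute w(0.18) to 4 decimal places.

RK4: k1 = f(x_n, w_n); k2 = f(x_n + h/2, w_n + (h/2)·k1); k3 = f(x_n + h/2, w_n + (h/2)·k2); k4 = f(x_n + h, w_n + h·k3); w_{n+1} = w_n + (h/6)·(k1 + 2k2 + 2k3 + k4).
x=0.000000, w=0.900000:
  k1 = f(0.000000, 0.900000) = -4.481000
  k2 = f(0.045000, 0.698355) = -3.999068
  k3 = f(0.045000, 0.720042) = -4.050900
  k4 = f(0.090000, 0.535419) = -3.609651
  w ← 0.900000 + (0.09/6)·(k1 + 2k2 + 2k3 + k4) = 0.537141
x=0.090000, w=0.537141:
  k1 = f(0.090000, 0.537141) = -3.613767
  k2 = f(0.135000, 0.374522) = -3.225107
  k3 = f(0.135000, 0.392011) = -3.266907
  k4 = f(0.180000, 0.243120) = -2.911056
  w ← 0.537141 + (0.09/6)·(k1 + 2k2 + 2k3 + k4) = 0.244508
w(0.18) ≈ 0.2445

0.2445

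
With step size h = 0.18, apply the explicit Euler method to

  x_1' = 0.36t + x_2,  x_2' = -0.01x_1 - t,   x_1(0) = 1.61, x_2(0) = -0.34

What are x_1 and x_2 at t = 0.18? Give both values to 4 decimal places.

1.5488, -0.3429

Euler on (x_1,x_2): x_1_{n+1} = x_1_n + h·x_1', x_2_{n+1} = x_2_n + h·x_2'.
0.000000: (1.610000, -0.340000); f=(-0.340000, -0.016100) → (1.548800, -0.342898)
(x_1(0.18), x_2(0.18)) ≈ (1.5488, -0.3429)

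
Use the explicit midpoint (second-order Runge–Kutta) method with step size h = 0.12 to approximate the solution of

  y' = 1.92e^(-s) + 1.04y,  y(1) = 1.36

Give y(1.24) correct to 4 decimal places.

1.9164

Midpoint: k1 = f(s_n, y_n); k2 = f(s_n + h/2, y_n + (h/2)·k1); y_{n+1} = y_n + h·k2.
s=1.000000, y=1.360000:
  k1 = f(1.000000, 1.360000) = 2.120729
  k2 = f(1.060000, 1.487244) = 2.211929
  y ← 1.360000 + 0.12·2.211929 = 1.625431
s=1.120000, y=1.625431:
  k1 = f(1.120000, 1.625431) = 2.316906
  k2 = f(1.180000, 1.764446) = 2.424999
  y ← 1.625431 + 0.12·2.424999 = 1.916431
y(1.24) ≈ 1.9164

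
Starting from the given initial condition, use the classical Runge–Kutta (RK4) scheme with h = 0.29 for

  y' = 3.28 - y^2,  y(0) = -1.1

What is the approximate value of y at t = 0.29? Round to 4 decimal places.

-0.3231

RK4: k1 = f(t_n, y_n); k2 = f(t_n + h/2, y_n + (h/2)·k1); k3 = f(t_n + h/2, y_n + (h/2)·k2); k4 = f(t_n + h, y_n + h·k3); y_{n+1} = y_n + (h/6)·(k1 + 2k2 + 2k3 + k4).
t=0.000000, y=-1.100000:
  k1 = f(0.000000, -1.100000) = 2.070000
  k2 = f(0.145000, -0.799850) = 2.640240
  k3 = f(0.145000, -0.717165) = 2.765674
  k4 = f(0.290000, -0.297955) = 3.191223
  y ← -1.100000 + (0.29/6)·(k1 + 2k2 + 2k3 + k4) = -0.323136
y(0.29) ≈ -0.3231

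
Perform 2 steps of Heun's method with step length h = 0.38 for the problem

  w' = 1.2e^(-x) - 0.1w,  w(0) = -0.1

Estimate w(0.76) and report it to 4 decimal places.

0.5252

Heun: k1 = f(x_n, w_n); k2 = f(x_n + h, w_n + h·k1); w_{n+1} = w_n + (h/2)·(k1 + k2).
x=0.000000, w=-0.100000:
  k1 = f(0.000000, -0.100000) = 1.210000
  k2 = f(0.380000, 0.359800) = 0.784654
  w ← -0.100000 + (0.38/2)·(1.210000 + 0.784654) = 0.278984
x=0.380000, w=0.278984:
  k1 = f(0.380000, 0.278984) = 0.792735
  k2 = f(0.760000, 0.580224) = 0.503177
  w ← 0.278984 + (0.38/2)·(0.792735 + 0.503177) = 0.525208
w(0.76) ≈ 0.5252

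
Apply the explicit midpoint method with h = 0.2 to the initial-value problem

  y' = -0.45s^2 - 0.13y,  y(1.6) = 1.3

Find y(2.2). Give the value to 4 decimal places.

0.2533

Midpoint: k1 = f(s_n, y_n); k2 = f(s_n + h/2, y_n + (h/2)·k1); y_{n+1} = y_n + h·k2.
s=1.600000, y=1.300000:
  k1 = f(1.600000, 1.300000) = -1.321000
  k2 = f(1.700000, 1.167900) = -1.452327
  y ← 1.300000 + 0.2·(-1.452327) = 1.009535
s=1.800000, y=1.009535:
  k1 = f(1.800000, 1.009535) = -1.589239
  k2 = f(1.900000, 0.850611) = -1.735079
  y ← 1.009535 + 0.2·(-1.735079) = 0.662519
s=2.000000, y=0.662519:
  k1 = f(2.000000, 0.662519) = -1.886127
  k2 = f(2.100000, 0.473906) = -2.046108
  y ← 0.662519 + 0.2·(-2.046108) = 0.253297
y(2.2) ≈ 0.2533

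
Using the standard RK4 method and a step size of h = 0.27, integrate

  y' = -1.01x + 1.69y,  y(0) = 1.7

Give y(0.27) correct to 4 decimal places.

2.6396

RK4: k1 = f(x_n, y_n); k2 = f(x_n + h/2, y_n + (h/2)·k1); k3 = f(x_n + h/2, y_n + (h/2)·k2); k4 = f(x_n + h, y_n + h·k3); y_{n+1} = y_n + (h/6)·(k1 + 2k2 + 2k3 + k4).
x=0.000000, y=1.700000:
  k1 = f(0.000000, 1.700000) = 2.873000
  k2 = f(0.135000, 2.087855) = 3.392125
  k3 = f(0.135000, 2.157937) = 3.510563
  k4 = f(0.270000, 2.647852) = 4.202170
  y ← 1.700000 + (0.27/6)·(k1 + 2k2 + 2k3 + k4) = 2.639625
y(0.27) ≈ 2.6396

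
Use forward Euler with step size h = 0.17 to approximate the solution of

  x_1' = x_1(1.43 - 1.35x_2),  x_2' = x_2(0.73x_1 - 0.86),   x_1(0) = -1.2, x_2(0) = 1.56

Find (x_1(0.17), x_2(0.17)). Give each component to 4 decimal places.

-1.0621, 1.0996

Euler on (x_1,x_2): x_1_{n+1} = x_1_n + h·x_1', x_2_{n+1} = x_2_n + h·x_2'.
0.000000: (-1.200000, 1.560000); f=(0.811200, -2.708160) → (-1.062096, 1.099613)
(x_1(0.17), x_2(0.17)) ≈ (-1.0621, 1.0996)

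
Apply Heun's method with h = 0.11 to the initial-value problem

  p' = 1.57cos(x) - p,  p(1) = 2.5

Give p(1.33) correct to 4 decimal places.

Heun: k1 = f(x_n, p_n); k2 = f(x_n + h, p_n + h·k1); p_{n+1} = p_n + (h/2)·(k1 + k2).
x=1.000000, p=2.500000:
  k1 = f(1.000000, 2.500000) = -1.651725
  k2 = f(1.110000, 2.318310) = -1.620192
  p ← 2.500000 + (0.11/2)·(-1.651725 + (-1.620192)) = 2.320045
x=1.110000, p=2.320045:
  k1 = f(1.110000, 2.320045) = -1.621926
  k2 = f(1.220000, 2.141633) = -1.602109
  p ← 2.320045 + (0.11/2)·(-1.621926 + (-1.602109)) = 2.142723
x=1.220000, p=2.142723:
  k1 = f(1.220000, 2.142723) = -1.603199
  k2 = f(1.330000, 1.966371) = -1.591963
  p ← 2.142723 + (0.11/2)·(-1.603199 + (-1.591963)) = 1.966989
p(1.33) ≈ 1.9670

1.9670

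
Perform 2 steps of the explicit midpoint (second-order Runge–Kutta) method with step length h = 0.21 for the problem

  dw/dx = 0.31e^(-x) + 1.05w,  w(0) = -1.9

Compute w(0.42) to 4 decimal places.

Midpoint: k1 = f(x_n, w_n); k2 = f(x_n + h/2, w_n + (h/2)·k1); w_{n+1} = w_n + h·k2.
x=0.000000, w=-1.900000:
  k1 = f(0.000000, -1.900000) = -1.685000
  k2 = f(0.105000, -2.076925) = -1.901671
  w ← -1.900000 + 0.21·(-1.901671) = -2.299351
x=0.210000, w=-2.299351:
  k1 = f(0.210000, -2.299351) = -2.163037
  k2 = f(0.315000, -2.526470) = -2.426559
  w ← -2.299351 + 0.21·(-2.426559) = -2.808928
w(0.42) ≈ -2.8089

-2.8089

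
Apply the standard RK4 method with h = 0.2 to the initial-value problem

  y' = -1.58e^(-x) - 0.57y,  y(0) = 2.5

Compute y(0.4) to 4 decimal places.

1.5281

RK4: k1 = f(x_n, y_n); k2 = f(x_n + h/2, y_n + (h/2)·k1); k3 = f(x_n + h/2, y_n + (h/2)·k2); k4 = f(x_n + h, y_n + h·k3); y_{n+1} = y_n + (h/6)·(k1 + 2k2 + 2k3 + k4).
x=0.000000, y=2.500000:
  k1 = f(0.000000, 2.500000) = -3.005000
  k2 = f(0.100000, 2.199500) = -2.683358
  k3 = f(0.100000, 2.231664) = -2.701692
  k4 = f(0.200000, 1.959662) = -2.410602
  y ← 2.500000 + (0.2/6)·(k1 + 2k2 + 2k3 + k4) = 1.960477
x=0.200000, y=1.960477:
  k1 = f(0.200000, 1.960477) = -2.411066
  k2 = f(0.300000, 1.719370) = -2.150534
  k3 = f(0.300000, 1.745423) = -2.165384
  k4 = f(0.400000, 1.527400) = -1.929724
  y ← 1.960477 + (0.2/6)·(k1 + 2k2 + 2k3 + k4) = 1.528056
y(0.4) ≈ 1.5281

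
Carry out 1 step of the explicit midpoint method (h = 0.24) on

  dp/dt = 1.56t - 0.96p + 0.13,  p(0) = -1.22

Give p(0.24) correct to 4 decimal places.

Midpoint: k1 = f(t_n, p_n); k2 = f(t_n + h/2, p_n + (h/2)·k1); p_{n+1} = p_n + h·k2.
t=0.000000, p=-1.220000:
  k1 = f(0.000000, -1.220000) = 1.301200
  k2 = f(0.120000, -1.063856) = 1.338502
  p ← -1.220000 + 0.24·1.338502 = -0.898760
p(0.24) ≈ -0.8988

-0.8988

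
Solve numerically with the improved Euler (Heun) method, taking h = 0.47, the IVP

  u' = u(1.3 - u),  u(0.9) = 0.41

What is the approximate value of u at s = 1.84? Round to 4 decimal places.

0.7871

Heun: k1 = f(s_n, u_n); k2 = f(s_n + h, u_n + h·k1); u_{n+1} = u_n + (h/2)·(k1 + k2).
s=0.900000, u=0.410000:
  k1 = f(0.900000, 0.410000) = 0.364900
  k2 = f(1.370000, 0.581503) = 0.417808
  u ← 0.410000 + (0.47/2)·(0.364900 + 0.417808) = 0.593936
s=1.370000, u=0.593936:
  k1 = f(1.370000, 0.593936) = 0.419357
  k2 = f(1.840000, 0.791034) = 0.402609
  u ← 0.593936 + (0.47/2)·(0.419357 + 0.402609) = 0.787098
u(1.84) ≈ 0.7871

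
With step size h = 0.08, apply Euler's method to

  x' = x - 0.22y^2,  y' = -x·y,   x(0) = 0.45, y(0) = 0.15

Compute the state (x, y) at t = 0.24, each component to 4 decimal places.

Euler on (x,y): x_{n+1} = x_n + h·x', y_{n+1} = y_n + h·y'.
0.000000: (0.450000, 0.150000); f=(0.445050, -0.067500) → (0.485604, 0.144600)
0.080000: (0.485604, 0.144600); f=(0.481004, -0.070218) → (0.524084, 0.138983)
0.160000: (0.524084, 0.138983); f=(0.519835, -0.072839) → (0.565671, 0.133155)
(x(0.24), y(0.24)) ≈ (0.5657, 0.1332)

0.5657, 0.1332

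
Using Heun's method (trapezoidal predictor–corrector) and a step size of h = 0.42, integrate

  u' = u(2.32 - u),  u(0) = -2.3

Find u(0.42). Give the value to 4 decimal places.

Heun: k1 = f(x_n, u_n); k2 = f(x_n + h, u_n + h·k1); u_{n+1} = u_n + (h/2)·(k1 + k2).
x=0.000000, u=-2.300000:
  k1 = f(0.000000, -2.300000) = -10.626000
  k2 = f(0.420000, -6.762920) = -61.427061
  u ← -2.300000 + (0.42/2)·(-10.626000 + (-61.427061)) = -17.431143
u(0.42) ≈ -17.4311

-17.4311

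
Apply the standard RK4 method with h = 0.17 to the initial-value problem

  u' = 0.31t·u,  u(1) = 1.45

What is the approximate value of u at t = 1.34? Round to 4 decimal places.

RK4: k1 = f(t_n, u_n); k2 = f(t_n + h/2, u_n + (h/2)·k1); k3 = f(t_n + h/2, u_n + (h/2)·k2); k4 = f(t_n + h, u_n + h·k3); u_{n+1} = u_n + (h/6)·(k1 + 2k2 + 2k3 + k4).
t=1.000000, u=1.450000:
  k1 = f(1.000000, 1.450000) = 0.449500
  k2 = f(1.085000, 1.488207) = 0.500559
  k3 = f(1.085000, 1.492547) = 0.502018
  k4 = f(1.170000, 1.535343) = 0.556869
  u ← 1.450000 + (0.17/6)·(k1 + 2k2 + 2k3 + k4) = 1.535326
t=1.170000, u=1.535326:
  k1 = f(1.170000, 1.535326) = 0.556863
  k2 = f(1.255000, 1.582660) = 0.615734
  k3 = f(1.255000, 1.587664) = 0.617681
  k4 = f(1.340000, 1.640332) = 0.681394
  u ← 1.535326 + (0.17/6)·(k1 + 2k2 + 2k3 + k4) = 1.640304
u(1.34) ≈ 1.6403

1.6403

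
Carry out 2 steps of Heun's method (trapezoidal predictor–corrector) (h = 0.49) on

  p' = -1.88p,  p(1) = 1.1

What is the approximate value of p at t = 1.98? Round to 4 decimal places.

0.2784

Heun: k1 = f(t_n, p_n); k2 = f(t_n + h, p_n + h·k1); p_{n+1} = p_n + (h/2)·(k1 + k2).
t=1.000000, p=1.100000:
  k1 = f(1.000000, 1.100000) = -2.068000
  k2 = f(1.490000, 0.086680) = -0.162958
  p ← 1.100000 + (0.49/2)·(-2.068000 + (-0.162958)) = 0.553415
t=1.490000, p=0.553415:
  k1 = f(1.490000, 0.553415) = -1.040421
  k2 = f(1.980000, 0.043609) = -0.081985
  p ← 0.553415 + (0.49/2)·(-1.040421 + (-0.081985)) = 0.278426
p(1.98) ≈ 0.2784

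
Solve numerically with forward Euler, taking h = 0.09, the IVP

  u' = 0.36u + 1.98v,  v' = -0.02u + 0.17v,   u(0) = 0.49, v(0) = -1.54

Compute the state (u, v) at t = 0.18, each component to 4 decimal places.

Euler on (u,v): u_{n+1} = u_n + h·u', v_{n+1} = v_n + h·v'.
0.000000: (0.490000, -1.540000); f=(-2.872800, -0.271600) → (0.231448, -1.564444)
0.090000: (0.231448, -1.564444); f=(-3.014278, -0.270584) → (-0.039837, -1.588797)
(u(0.18), v(0.18)) ≈ (-0.0398, -1.5888)

-0.0398, -1.5888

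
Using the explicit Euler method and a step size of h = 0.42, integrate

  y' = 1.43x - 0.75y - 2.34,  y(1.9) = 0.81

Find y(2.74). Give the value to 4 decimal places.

Euler: y_{n+1} = y_n + h·f(x_n, y_n).
x=1.900000, y=0.810000: f=-0.230500 → y ← 0.810000 + 0.42·(-0.230500) = 0.713190
x=2.320000, y=0.713190: f=0.442708 → y ← 0.713190 + 0.42·0.442708 = 0.899127
y(2.74) ≈ 0.8991

0.8991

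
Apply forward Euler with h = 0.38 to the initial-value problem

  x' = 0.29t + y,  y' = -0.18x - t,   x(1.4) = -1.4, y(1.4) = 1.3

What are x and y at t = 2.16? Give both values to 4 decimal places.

-0.2273, 0.2388

Euler on (x,y): x_{n+1} = x_n + h·x', y_{n+1} = y_n + h·y'.
1.400000: (-1.400000, 1.300000); f=(1.706000, -1.148000) → (-0.751720, 0.863760)
1.780000: (-0.751720, 0.863760); f=(1.379960, -1.644690) → (-0.227335, 0.238778)
(x(2.16), y(2.16)) ≈ (-0.2273, 0.2388)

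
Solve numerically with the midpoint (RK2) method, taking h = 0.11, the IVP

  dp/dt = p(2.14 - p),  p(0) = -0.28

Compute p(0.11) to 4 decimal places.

Midpoint: k1 = f(t_n, p_n); k2 = f(t_n + h/2, p_n + (h/2)·k1); p_{n+1} = p_n + h·k2.
t=0.000000, p=-0.280000:
  k1 = f(0.000000, -0.280000) = -0.677600
  k2 = f(0.055000, -0.317268) = -0.779613
  p ← -0.280000 + 0.11·(-0.779613) = -0.365757
p(0.11) ≈ -0.3658

-0.3658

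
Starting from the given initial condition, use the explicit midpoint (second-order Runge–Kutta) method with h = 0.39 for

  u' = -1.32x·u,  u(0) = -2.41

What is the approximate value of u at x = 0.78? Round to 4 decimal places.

Midpoint: k1 = f(x_n, u_n); k2 = f(x_n + h/2, u_n + (h/2)·k1); u_{n+1} = u_n + h·k2.
x=0.000000, u=-2.410000:
  k1 = f(0.000000, -2.410000) = 0.000000
  k2 = f(0.195000, -2.410000) = 0.620334
  u ← -2.410000 + 0.39·0.620334 = -2.168070
x=0.390000, u=-2.168070:
  k1 = f(0.390000, -2.168070) = 1.116122
  k2 = f(0.585000, -1.950426) = 1.506119
  u ← -2.168070 + 0.39·1.506119 = -1.580683
u(0.78) ≈ -1.5807

-1.5807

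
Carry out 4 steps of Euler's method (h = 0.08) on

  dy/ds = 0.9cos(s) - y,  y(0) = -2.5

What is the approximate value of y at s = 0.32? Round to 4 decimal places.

Euler: y_{n+1} = y_n + h·f(s_n, y_n).
s=0.000000, y=-2.500000: f=3.400000 → y ← -2.500000 + 0.08·3.400000 = -2.228000
s=0.080000, y=-2.228000: f=3.125122 → y ← -2.228000 + 0.08·3.125122 = -1.977990
s=0.160000, y=-1.977990: f=2.866495 → y ← -1.977990 + 0.08·2.866495 = -1.748671
s=0.240000, y=-1.748671: f=2.622875 → y ← -1.748671 + 0.08·2.622875 = -1.538841
y(0.32) ≈ -1.5388

-1.5388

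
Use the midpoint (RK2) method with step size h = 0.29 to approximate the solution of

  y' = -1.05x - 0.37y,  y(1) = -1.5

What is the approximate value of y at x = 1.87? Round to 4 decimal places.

Midpoint: k1 = f(x_n, y_n); k2 = f(x_n + h/2, y_n + (h/2)·k1); y_{n+1} = y_n + h·k2.
x=1.000000, y=-1.500000:
  k1 = f(1.000000, -1.500000) = -0.495000
  k2 = f(1.145000, -1.571775) = -0.620693
  y ← -1.500000 + 0.29·(-0.620693) = -1.680001
x=1.290000, y=-1.680001:
  k1 = f(1.290000, -1.680001) = -0.732900
  k2 = f(1.435000, -1.786271) = -0.845830
  y ← -1.680001 + 0.29·(-0.845830) = -1.925292
x=1.580000, y=-1.925292:
  k1 = f(1.580000, -1.925292) = -0.946642
  k2 = f(1.725000, -2.062555) = -1.048105
  y ← -1.925292 + 0.29·(-1.048105) = -2.229242
y(1.87) ≈ -2.2292

-2.2292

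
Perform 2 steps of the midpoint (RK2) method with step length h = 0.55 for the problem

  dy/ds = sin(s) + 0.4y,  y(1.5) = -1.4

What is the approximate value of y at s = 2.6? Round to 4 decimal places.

Midpoint: k1 = f(s_n, y_n); k2 = f(s_n + h/2, y_n + (h/2)·k1); y_{n+1} = y_n + h·k2.
s=1.500000, y=-1.400000:
  k1 = f(1.500000, -1.400000) = 0.437495
  k2 = f(1.775000, -1.279689) = 0.467347
  y ← -1.400000 + 0.55·0.467347 = -1.142959
s=2.050000, y=-1.142959:
  k1 = f(2.050000, -1.142959) = 0.430179
  k2 = f(2.325000, -1.024660) = 0.318953
  y ← -1.142959 + 0.55·0.318953 = -0.967535
y(2.6) ≈ -0.9675

-0.9675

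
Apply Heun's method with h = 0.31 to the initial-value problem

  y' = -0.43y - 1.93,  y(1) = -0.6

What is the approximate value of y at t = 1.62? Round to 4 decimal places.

Heun: k1 = f(t_n, y_n); k2 = f(t_n + h, y_n + h·k1); y_{n+1} = y_n + (h/2)·(k1 + k2).
t=1.000000, y=-0.600000:
  k1 = f(1.000000, -0.600000) = -1.672000
  k2 = f(1.310000, -1.118320) = -1.449122
  y ← -0.600000 + (0.31/2)·(-1.672000 + (-1.449122)) = -1.083774
t=1.310000, y=-1.083774:
  k1 = f(1.310000, -1.083774) = -1.463977
  k2 = f(1.620000, -1.537607) = -1.268829
  y ← -1.083774 + (0.31/2)·(-1.463977 + (-1.268829)) = -1.507359
y(1.62) ≈ -1.5074

-1.5074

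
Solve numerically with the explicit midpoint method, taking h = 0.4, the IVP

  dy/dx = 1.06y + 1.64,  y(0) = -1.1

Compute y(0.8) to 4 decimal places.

-0.5223

Midpoint: k1 = f(x_n, y_n); k2 = f(x_n + h/2, y_n + (h/2)·k1); y_{n+1} = y_n + h·k2.
x=0.000000, y=-1.100000:
  k1 = f(0.000000, -1.100000) = 0.474000
  k2 = f(0.200000, -1.005200) = 0.574488
  y ← -1.100000 + 0.4·0.574488 = -0.870205
x=0.400000, y=-0.870205:
  k1 = f(0.400000, -0.870205) = 0.717583
  k2 = f(0.600000, -0.726688) = 0.869710
  y ← -0.870205 + 0.4·0.869710 = -0.522321
y(0.8) ≈ -0.5223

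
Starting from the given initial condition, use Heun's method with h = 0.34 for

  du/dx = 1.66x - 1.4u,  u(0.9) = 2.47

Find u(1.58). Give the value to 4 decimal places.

Heun: k1 = f(x_n, u_n); k2 = f(x_n + h, u_n + h·k1); u_{n+1} = u_n + (h/2)·(k1 + k2).
x=0.900000, u=2.470000:
  k1 = f(0.900000, 2.470000) = -1.964000
  k2 = f(1.240000, 1.802240) = -0.464736
  u ← 2.470000 + (0.34/2)·(-1.964000 + (-0.464736)) = 2.057115
x=1.240000, u=2.057115:
  k1 = f(1.240000, 2.057115) = -0.821561
  k2 = f(1.580000, 1.777784) = 0.133902
  u ← 2.057115 + (0.34/2)·(-0.821561 + 0.133902) = 1.940213
u(1.58) ≈ 1.9402

1.9402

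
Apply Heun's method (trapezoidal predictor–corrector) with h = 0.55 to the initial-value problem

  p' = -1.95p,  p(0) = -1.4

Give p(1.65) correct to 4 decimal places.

Heun: k1 = f(x_n, p_n); k2 = f(x_n + h, p_n + h·k1); p_{n+1} = p_n + (h/2)·(k1 + k2).
x=0.000000, p=-1.400000:
  k1 = f(0.000000, -1.400000) = 2.730000
  k2 = f(0.550000, 0.101500) = -0.197925
  p ← -1.400000 + (0.55/2)·(2.730000 + (-0.197925)) = -0.703679
x=0.550000, p=-0.703679:
  k1 = f(0.550000, -0.703679) = 1.372175
  k2 = f(1.100000, 0.051017) = -0.099483
  p ← -0.703679 + (0.55/2)·(1.372175 + (-0.099483)) = -0.353689
x=1.100000, p=-0.353689:
  k1 = f(1.100000, -0.353689) = 0.689694
  k2 = f(1.650000, 0.025642) = -0.050003
  p ← -0.353689 + (0.55/2)·(0.689694 + (-0.050003)) = -0.177774
p(1.65) ≈ -0.1778

-0.1778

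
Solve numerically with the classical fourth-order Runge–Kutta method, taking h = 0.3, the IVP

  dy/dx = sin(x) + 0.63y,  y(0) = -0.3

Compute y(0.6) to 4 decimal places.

-0.2386

RK4: k1 = f(x_n, y_n); k2 = f(x_n + h/2, y_n + (h/2)·k1); k3 = f(x_n + h/2, y_n + (h/2)·k2); k4 = f(x_n + h, y_n + h·k3); y_{n+1} = y_n + (h/6)·(k1 + 2k2 + 2k3 + k4).
x=0.000000, y=-0.300000:
  k1 = f(0.000000, -0.300000) = -0.189000
  k2 = f(0.150000, -0.328350) = -0.057422
  k3 = f(0.150000, -0.308613) = -0.044988
  k4 = f(0.300000, -0.313496) = 0.098017
  y ← -0.300000 + (0.3/6)·(k1 + 2k2 + 2k3 + k4) = -0.314790
x=0.300000, y=-0.314790:
  k1 = f(0.300000, -0.314790) = 0.097202
  k2 = f(0.450000, -0.300210) = 0.245833
  k3 = f(0.450000, -0.277915) = 0.259879
  k4 = f(0.600000, -0.236827) = 0.415442
  y ← -0.314790 + (0.3/6)·(k1 + 2k2 + 2k3 + k4) = -0.238587
y(0.6) ≈ -0.2386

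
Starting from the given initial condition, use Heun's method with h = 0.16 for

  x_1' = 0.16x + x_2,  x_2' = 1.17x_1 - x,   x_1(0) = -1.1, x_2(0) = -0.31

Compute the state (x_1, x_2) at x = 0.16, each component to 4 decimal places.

-1.1640, -0.5334

Heun on (x_1,x_2): k1 = f(x_n, state_n); k2 = f(x_n + h, state_n + h·k1); state_{n+1} = state_n + (h/2)·(k1 + k2).
0.000000: (-1.100000, -0.310000)
  k1 = (-0.310000, -1.287000)
  predictor → (-1.149600, -0.515920)
  k2 = (-0.490320, -1.505032)
  → (-1.164026, -0.533363)
(x_1(0.16), x_2(0.16)) ≈ (-1.1640, -0.5334)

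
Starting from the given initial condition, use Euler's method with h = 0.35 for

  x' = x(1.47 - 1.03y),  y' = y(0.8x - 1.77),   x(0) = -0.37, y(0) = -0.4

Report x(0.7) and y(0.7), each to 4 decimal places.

-0.9540, -0.0231

Euler on (x,y): x_{n+1} = x_n + h·x', y_{n+1} = y_n + h·y'.
0.000000: (-0.370000, -0.400000); f=(-0.696340, 0.826400) → (-0.613719, -0.110760)
0.350000: (-0.613719, -0.110760); f=(-0.972182, 0.250426) → (-0.953983, -0.023111)
(x(0.7), y(0.7)) ≈ (-0.9540, -0.0231)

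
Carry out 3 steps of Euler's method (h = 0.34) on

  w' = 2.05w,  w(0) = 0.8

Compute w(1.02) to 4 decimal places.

Euler: w_{n+1} = w_n + h·f(t_n, w_n).
t=0.000000, w=0.800000: f=1.640000 → w ← 0.800000 + 0.34·1.640000 = 1.357600
t=0.340000, w=1.357600: f=2.783080 → w ← 1.357600 + 0.34·2.783080 = 2.303847
t=0.680000, w=2.303847: f=4.722887 → w ← 2.303847 + 0.34·4.722887 = 3.909629
w(1.02) ≈ 3.9096

3.9096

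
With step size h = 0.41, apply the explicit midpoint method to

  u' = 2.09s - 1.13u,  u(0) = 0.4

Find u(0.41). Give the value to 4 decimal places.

0.4333

Midpoint: k1 = f(s_n, u_n); k2 = f(s_n + h/2, u_n + (h/2)·k1); u_{n+1} = u_n + h·k2.
s=0.000000, u=0.400000:
  k1 = f(0.000000, 0.400000) = -0.452000
  k2 = f(0.205000, 0.307340) = 0.081156
  u ← 0.400000 + 0.41·0.081156 = 0.433274
u(0.41) ≈ 0.4333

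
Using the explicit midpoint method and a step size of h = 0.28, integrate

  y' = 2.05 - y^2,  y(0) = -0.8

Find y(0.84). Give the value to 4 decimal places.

0.7426

Midpoint: k1 = f(x_n, y_n); k2 = f(x_n + h/2, y_n + (h/2)·k1); y_{n+1} = y_n + h·k2.
x=0.000000, y=-0.800000:
  k1 = f(0.000000, -0.800000) = 1.410000
  k2 = f(0.140000, -0.602600) = 1.686873
  y ← -0.800000 + 0.28·1.686873 = -0.327675
x=0.280000, y=-0.327675:
  k1 = f(0.280000, -0.327675) = 1.942629
  k2 = f(0.420000, -0.055707) = 2.046897
  y ← -0.327675 + 0.28·2.046897 = 0.245456
x=0.560000, y=0.245456:
  k1 = f(0.560000, 0.245456) = 1.989752
  k2 = f(0.700000, 0.524021) = 1.775402
  y ← 0.245456 + 0.28·1.775402 = 0.742568
y(0.84) ≈ 0.7426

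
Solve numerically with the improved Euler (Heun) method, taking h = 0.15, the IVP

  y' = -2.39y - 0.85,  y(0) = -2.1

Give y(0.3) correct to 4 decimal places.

Heun: k1 = f(s_n, y_n); k2 = f(s_n + h, y_n + h·k1); y_{n+1} = y_n + (h/2)·(k1 + k2).
s=0.000000, y=-2.100000:
  k1 = f(0.000000, -2.100000) = 4.169000
  k2 = f(0.150000, -1.474650) = 2.674413
  y ← -2.100000 + (0.15/2)·(4.169000 + 2.674413) = -1.586744
s=0.150000, y=-1.586744:
  k1 = f(0.150000, -1.586744) = 2.942318
  k2 = f(0.300000, -1.145396) = 1.887497
  y ← -1.586744 + (0.15/2)·(2.942318 + 1.887497) = -1.224508
y(0.3) ≈ -1.2245

-1.2245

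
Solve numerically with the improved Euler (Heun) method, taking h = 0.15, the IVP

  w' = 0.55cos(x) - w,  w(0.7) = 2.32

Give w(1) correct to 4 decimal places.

1.8128

Heun: k1 = f(x_n, w_n); k2 = f(x_n + h, w_n + h·k1); w_{n+1} = w_n + (h/2)·(k1 + k2).
x=0.700000, w=2.320000:
  k1 = f(0.700000, 2.320000) = -1.899337
  k2 = f(0.850000, 2.035099) = -1.672109
  w ← 2.320000 + (0.15/2)·(-1.899337 + (-1.672109)) = 2.052142
x=0.850000, w=2.052142:
  k1 = f(0.850000, 2.052142) = -1.689151
  k2 = f(1.000000, 1.798769) = -1.501603
  w ← 2.052142 + (0.15/2)·(-1.689151 + (-1.501603)) = 1.812835
w(1) ≈ 1.8128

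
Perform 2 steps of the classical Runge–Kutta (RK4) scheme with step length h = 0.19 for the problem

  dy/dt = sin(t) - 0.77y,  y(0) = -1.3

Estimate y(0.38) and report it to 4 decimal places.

RK4: k1 = f(t_n, y_n); k2 = f(t_n + h/2, y_n + (h/2)·k1); k3 = f(t_n + h/2, y_n + (h/2)·k2); k4 = f(t_n + h, y_n + h·k3); y_{n+1} = y_n + (h/6)·(k1 + 2k2 + 2k3 + k4).
t=0.000000, y=-1.300000:
  k1 = f(0.000000, -1.300000) = 1.001000
  k2 = f(0.095000, -1.204905) = 1.022634
  k3 = f(0.095000, -1.202850) = 1.021051
  k4 = f(0.190000, -1.106000) = 1.040479
  y ← -1.300000 + (0.19/6)·(k1 + 2k2 + 2k3 + k4) = -1.105920
t=0.190000, y=-1.105920:
  k1 = f(0.190000, -1.105920) = 1.040417
  k2 = f(0.285000, -1.007080) = 1.056609
  k3 = f(0.285000, -1.005542) = 1.055425
  k4 = f(0.380000, -0.905389) = 1.068070
  y ← -1.105920 + (0.19/6)·(k1 + 2k2 + 2k3 + k4) = -0.905389
y(0.38) ≈ -0.9054

-0.9054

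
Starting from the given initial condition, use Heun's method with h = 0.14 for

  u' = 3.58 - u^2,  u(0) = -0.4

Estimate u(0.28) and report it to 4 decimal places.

0.5659

Heun: k1 = f(x_n, u_n); k2 = f(x_n + h, u_n + h·k1); u_{n+1} = u_n + (h/2)·(k1 + k2).
x=0.000000, u=-0.400000:
  k1 = f(0.000000, -0.400000) = 3.420000
  k2 = f(0.140000, 0.078800) = 3.573791
  u ← -0.400000 + (0.14/2)·(3.420000 + 3.573791) = 0.089565
x=0.140000, u=0.089565:
  k1 = f(0.140000, 0.089565) = 3.571978
  k2 = f(0.280000, 0.589642) = 3.232322
  u ← 0.089565 + (0.14/2)·(3.571978 + 3.232322) = 0.565866
u(0.28) ≈ 0.5659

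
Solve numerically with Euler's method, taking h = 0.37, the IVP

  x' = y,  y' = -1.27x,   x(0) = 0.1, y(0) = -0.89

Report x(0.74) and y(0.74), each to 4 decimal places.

Euler on (x,y): x_{n+1} = x_n + h·x', y_{n+1} = y_n + h·y'.
0.000000: (0.100000, -0.890000); f=(-0.890000, -0.127000) → (-0.229300, -0.936990)
0.370000: (-0.229300, -0.936990); f=(-0.936990, 0.291211) → (-0.575986, -0.829242)
(x(0.74), y(0.74)) ≈ (-0.5760, -0.8292)

-0.5760, -0.8292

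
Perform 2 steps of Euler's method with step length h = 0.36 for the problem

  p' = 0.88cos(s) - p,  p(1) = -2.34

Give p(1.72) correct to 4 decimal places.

Euler: p_{n+1} = p_n + h·f(s_n, p_n).
s=1.000000, p=-2.340000: f=2.815466 → p ← -2.340000 + 0.36·2.815466 = -1.326432
s=1.360000, p=-1.326432: f=1.510562 → p ← -1.326432 + 0.36·1.510562 = -0.782630
p(1.72) ≈ -0.7826

-0.7826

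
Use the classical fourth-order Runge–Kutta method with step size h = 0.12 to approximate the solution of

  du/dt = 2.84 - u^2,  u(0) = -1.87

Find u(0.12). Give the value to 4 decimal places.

-1.9699

RK4: k1 = f(t_n, u_n); k2 = f(t_n + h/2, u_n + (h/2)·k1); k3 = f(t_n + h/2, u_n + (h/2)·k2); k4 = f(t_n + h, u_n + h·k3); u_{n+1} = u_n + (h/6)·(k1 + 2k2 + 2k3 + k4).
t=0.000000, u=-1.870000:
  k1 = f(0.000000, -1.870000) = -0.656900
  k2 = f(0.060000, -1.909414) = -0.805862
  k3 = f(0.060000, -1.918352) = -0.840073
  k4 = f(0.120000, -1.970809) = -1.044087
  u ← -1.870000 + (0.12/6)·(k1 + 2k2 + 2k3 + k4) = -1.969857
u(0.12) ≈ -1.9699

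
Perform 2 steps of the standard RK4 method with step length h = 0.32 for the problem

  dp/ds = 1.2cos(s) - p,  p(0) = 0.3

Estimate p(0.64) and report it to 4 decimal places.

0.6813

RK4: k1 = f(s_n, p_n); k2 = f(s_n + h/2, p_n + (h/2)·k1); k3 = f(s_n + h/2, p_n + (h/2)·k2); k4 = f(s_n + h, p_n + h·k3); p_{n+1} = p_n + (h/6)·(k1 + 2k2 + 2k3 + k4).
s=0.000000, p=0.300000:
  k1 = f(0.000000, 0.300000) = 0.900000
  k2 = f(0.160000, 0.444000) = 0.740673
  k3 = f(0.160000, 0.418508) = 0.766165
  k4 = f(0.320000, 0.545173) = 0.593910
  p ← 0.300000 + (0.32/6)·(k1 + 2k2 + 2k3 + k4) = 0.540405
s=0.320000, p=0.540405:
  k1 = f(0.320000, 0.540405) = 0.598678
  k2 = f(0.480000, 0.636193) = 0.428201
  k3 = f(0.480000, 0.608917) = 0.455477
  k4 = f(0.640000, 0.686157) = 0.276358
  p ← 0.540405 + (0.32/6)·(k1 + 2k2 + 2k3 + k4) = 0.681332
p(0.64) ≈ 0.6813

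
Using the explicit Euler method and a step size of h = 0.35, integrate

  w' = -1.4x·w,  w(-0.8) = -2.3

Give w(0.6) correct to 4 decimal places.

-3.5969

Euler: w_{n+1} = w_n + h·f(x_n, w_n).
x=-0.800000, w=-2.300000: f=-2.576000 → w ← -2.300000 + 0.35·(-2.576000) = -3.201600
x=-0.450000, w=-3.201600: f=-2.017008 → w ← -3.201600 + 0.35·(-2.017008) = -3.907553
x=-0.100000, w=-3.907553: f=-0.547057 → w ← -3.907553 + 0.35·(-0.547057) = -4.099023
x=0.250000, w=-4.099023: f=1.434658 → w ← -4.099023 + 0.35·1.434658 = -3.596893
w(0.6) ≈ -3.5969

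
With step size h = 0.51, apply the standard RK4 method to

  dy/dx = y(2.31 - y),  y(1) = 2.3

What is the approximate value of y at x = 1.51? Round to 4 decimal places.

2.3068

RK4: k1 = f(x_n, y_n); k2 = f(x_n + h/2, y_n + (h/2)·k1); k3 = f(x_n + h/2, y_n + (h/2)·k2); k4 = f(x_n + h, y_n + h·k3); y_{n+1} = y_n + (h/6)·(k1 + 2k2 + 2k3 + k4).
x=1.000000, y=2.300000:
  k1 = f(1.000000, 2.300000) = 0.023000
  k2 = f(1.255000, 2.305865) = 0.009535
  k3 = f(1.255000, 2.302431) = 0.017426
  k4 = f(1.510000, 2.308887) = 0.002569
  y ← 2.300000 + (0.51/6)·(k1 + 2k2 + 2k3 + k4) = 2.306757
y(1.51) ≈ 2.3068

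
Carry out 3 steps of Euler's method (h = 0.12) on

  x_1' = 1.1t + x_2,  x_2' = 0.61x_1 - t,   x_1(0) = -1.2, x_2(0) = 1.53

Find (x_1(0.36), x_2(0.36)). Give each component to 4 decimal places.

Euler on (x_1,x_2): x_1_{n+1} = x_1_n + h·x_1', x_2_{n+1} = x_2_n + h·x_2'.
0.000000: (-1.200000, 1.530000); f=(1.530000, -0.732000) → (-1.016400, 1.442160)
0.120000: (-1.016400, 1.442160); f=(1.574160, -0.740004) → (-0.827501, 1.353360)
0.240000: (-0.827501, 1.353360); f=(1.617360, -0.744775) → (-0.633418, 1.263986)
(x_1(0.36), x_2(0.36)) ≈ (-0.6334, 1.2640)

-0.6334, 1.2640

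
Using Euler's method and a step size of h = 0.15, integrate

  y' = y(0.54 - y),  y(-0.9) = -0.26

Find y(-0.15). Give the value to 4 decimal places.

Euler: y_{n+1} = y_n + h·f(x_n, y_n).
x=-0.900000, y=-0.260000: f=-0.208000 → y ← -0.260000 + 0.15·(-0.208000) = -0.291200
x=-0.750000, y=-0.291200: f=-0.242045 → y ← -0.291200 + 0.15·(-0.242045) = -0.327507
x=-0.600000, y=-0.327507: f=-0.284114 → y ← -0.327507 + 0.15·(-0.284114) = -0.370124
x=-0.450000, y=-0.370124: f=-0.336859 → y ← -0.370124 + 0.15·(-0.336859) = -0.420653
x=-0.300000, y=-0.420653: f=-0.404101 → y ← -0.420653 + 0.15·(-0.404101) = -0.481268
y(-0.15) ≈ -0.4813

-0.4813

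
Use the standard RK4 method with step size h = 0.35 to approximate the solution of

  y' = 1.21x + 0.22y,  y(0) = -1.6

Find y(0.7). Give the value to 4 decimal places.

RK4: k1 = f(x_n, y_n); k2 = f(x_n + h/2, y_n + (h/2)·k1); k3 = f(x_n + h/2, y_n + (h/2)·k2); k4 = f(x_n + h, y_n + h·k3); y_{n+1} = y_n + (h/6)·(k1 + 2k2 + 2k3 + k4).
x=0.000000, y=-1.600000:
  k1 = f(0.000000, -1.600000) = -0.352000
  k2 = f(0.175000, -1.661600) = -0.153802
  k3 = f(0.175000, -1.626915) = -0.146171
  k4 = f(0.350000, -1.651160) = 0.060245
  y ← -1.600000 + (0.35/6)·(k1 + 2k2 + 2k3 + k4) = -1.652016
x=0.350000, y=-1.652016:
  k1 = f(0.350000, -1.652016) = 0.060056
  k2 = f(0.525000, -1.641506) = 0.274119
  k3 = f(0.525000, -1.604045) = 0.282360
  k4 = f(0.700000, -1.553190) = 0.505298
  y ← -1.652016 + (0.35/6)·(k1 + 2k2 + 2k3 + k4) = -1.554114
y(0.7) ≈ -1.5541

-1.5541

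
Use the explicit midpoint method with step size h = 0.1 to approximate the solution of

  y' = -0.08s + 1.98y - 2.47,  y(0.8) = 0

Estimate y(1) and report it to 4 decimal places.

Midpoint: k1 = f(s_n, y_n); k2 = f(s_n + h/2, y_n + (h/2)·k1); y_{n+1} = y_n + h·k2.
s=0.800000, y=0.000000:
  k1 = f(0.800000, 0.000000) = -2.534000
  k2 = f(0.850000, -0.126700) = -2.788866
  y ← 0.000000 + 0.1·(-2.788866) = -0.278887
s=0.900000, y=-0.278887:
  k1 = f(0.900000, -0.278887) = -3.094195
  k2 = f(0.950000, -0.433596) = -3.404521
  y ← -0.278887 + 0.1·(-3.404521) = -0.619339
y(1) ≈ -0.6193

-0.6193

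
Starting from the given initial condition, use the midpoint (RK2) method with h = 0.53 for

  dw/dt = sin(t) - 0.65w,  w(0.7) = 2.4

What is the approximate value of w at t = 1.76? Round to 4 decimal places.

Midpoint: k1 = f(t_n, w_n); k2 = f(t_n + h/2, w_n + (h/2)·k1); w_{n+1} = w_n + h·k2.
t=0.700000, w=2.400000:
  k1 = f(0.700000, 2.400000) = -0.915782
  k2 = f(0.965000, 2.157318) = -0.580208
  w ← 2.400000 + 0.53·(-0.580208) = 2.092490
t=1.230000, w=2.092490:
  k1 = f(1.230000, 2.092490) = -0.417630
  k2 = f(1.495000, 1.981818) = -0.291053
  w ← 2.092490 + 0.53·(-0.291053) = 1.938232
w(1.76) ≈ 1.9382

1.9382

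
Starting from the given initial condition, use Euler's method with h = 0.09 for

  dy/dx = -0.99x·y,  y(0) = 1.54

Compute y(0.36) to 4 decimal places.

1.4670

Euler: y_{n+1} = y_n + h·f(x_n, y_n).
x=0.000000, y=1.540000: f=0.000000 → y ← 1.540000 + 0.09·0.000000 = 1.540000
x=0.090000, y=1.540000: f=-0.137214 → y ← 1.540000 + 0.09·(-0.137214) = 1.527651
x=0.180000, y=1.527651: f=-0.272227 → y ← 1.527651 + 0.09·(-0.272227) = 1.503150
x=0.270000, y=1.503150: f=-0.401792 → y ← 1.503150 + 0.09·(-0.401792) = 1.466989
y(0.36) ≈ 1.4670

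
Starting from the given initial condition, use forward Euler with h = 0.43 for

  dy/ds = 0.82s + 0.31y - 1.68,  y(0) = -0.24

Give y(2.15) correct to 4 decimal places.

Euler: y_{n+1} = y_n + h·f(s_n, y_n).
s=0.000000, y=-0.240000: f=-1.754400 → y ← -0.240000 + 0.43·(-1.754400) = -0.994392
s=0.430000, y=-0.994392: f=-1.635662 → y ← -0.994392 + 0.43·(-1.635662) = -1.697726
s=0.860000, y=-1.697726: f=-1.501095 → y ← -1.697726 + 0.43·(-1.501095) = -2.343197
s=1.290000, y=-2.343197: f=-1.348591 → y ← -2.343197 + 0.43·(-1.348591) = -2.923092
s=1.720000, y=-2.923092: f=-1.175758 → y ← -2.923092 + 0.43·(-1.175758) = -3.428668
y(2.15) ≈ -3.4287

-3.4287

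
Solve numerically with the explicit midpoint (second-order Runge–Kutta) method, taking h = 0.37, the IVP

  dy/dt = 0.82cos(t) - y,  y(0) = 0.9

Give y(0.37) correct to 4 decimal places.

0.8707

Midpoint: k1 = f(t_n, y_n); k2 = f(t_n + h/2, y_n + (h/2)·k1); y_{n+1} = y_n + h·k2.
t=0.000000, y=0.900000:
  k1 = f(0.000000, 0.900000) = -0.080000
  k2 = f(0.185000, 0.885200) = -0.079192
  y ← 0.900000 + 0.37·(-0.079192) = 0.870699
y(0.37) ≈ 0.8707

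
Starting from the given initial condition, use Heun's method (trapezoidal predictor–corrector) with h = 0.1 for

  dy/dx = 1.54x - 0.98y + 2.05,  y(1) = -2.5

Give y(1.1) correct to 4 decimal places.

-1.9179

Heun: k1 = f(x_n, y_n); k2 = f(x_n + h, y_n + h·k1); y_{n+1} = y_n + (h/2)·(k1 + k2).
x=1.000000, y=-2.500000:
  k1 = f(1.000000, -2.500000) = 6.040000
  k2 = f(1.100000, -1.896000) = 5.602080
  y ← -2.500000 + (0.1/2)·(6.040000 + 5.602080) = -1.917896
y(1.1) ≈ -1.9179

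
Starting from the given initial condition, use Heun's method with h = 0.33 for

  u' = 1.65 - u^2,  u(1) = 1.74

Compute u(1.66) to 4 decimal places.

Heun: k1 = f(x_n, u_n); k2 = f(x_n + h, u_n + h·k1); u_{n+1} = u_n + (h/2)·(k1 + k2).
x=1.000000, u=1.740000:
  k1 = f(1.000000, 1.740000) = -1.377600
  k2 = f(1.330000, 1.285392) = -0.002233
  u ← 1.740000 + (0.33/2)·(-1.377600 + (-0.002233)) = 1.512328
x=1.330000, u=1.512328:
  k1 = f(1.330000, 1.512328) = -0.637135
  k2 = f(1.660000, 1.302073) = -0.045394
  u ← 1.512328 + (0.33/2)·(-0.637135 + (-0.045394)) = 1.399710
u(1.66) ≈ 1.3997

1.3997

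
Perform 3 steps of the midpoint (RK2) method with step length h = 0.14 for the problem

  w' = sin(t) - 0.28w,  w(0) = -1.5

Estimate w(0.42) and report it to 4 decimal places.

-1.2496

Midpoint: k1 = f(t_n, w_n); k2 = f(t_n + h/2, w_n + (h/2)·k1); w_{n+1} = w_n + h·k2.
t=0.000000, w=-1.500000:
  k1 = f(0.000000, -1.500000) = 0.420000
  k2 = f(0.070000, -1.470600) = 0.481711
  w ← -1.500000 + 0.14·0.481711 = -1.432560
t=0.140000, w=-1.432560:
  k1 = f(0.140000, -1.432560) = 0.540660
  k2 = f(0.210000, -1.394714) = 0.598980
  w ← -1.432560 + 0.14·0.598980 = -1.348703
t=0.280000, w=-1.348703:
  k1 = f(0.280000, -1.348703) = 0.653993
  k2 = f(0.350000, -1.302924) = 0.707716
  w ← -1.348703 + 0.14·0.707716 = -1.249623
w(0.42) ≈ -1.2496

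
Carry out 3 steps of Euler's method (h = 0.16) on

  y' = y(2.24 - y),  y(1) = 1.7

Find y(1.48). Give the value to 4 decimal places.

2.0500

Euler: y_{n+1} = y_n + h·f(t_n, y_n).
t=1.000000, y=1.700000: f=0.918000 → y ← 1.700000 + 0.16·0.918000 = 1.846880
t=1.160000, y=1.846880: f=0.726045 → y ← 1.846880 + 0.16·0.726045 = 1.963047
t=1.320000, y=1.963047: f=0.543671 → y ← 1.963047 + 0.16·0.543671 = 2.050035
y(1.48) ≈ 2.0500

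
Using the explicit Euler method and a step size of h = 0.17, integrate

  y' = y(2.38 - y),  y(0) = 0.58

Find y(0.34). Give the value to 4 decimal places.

0.9664

Euler: y_{n+1} = y_n + h·f(x_n, y_n).
x=0.000000, y=0.580000: f=1.044000 → y ← 0.580000 + 0.17·1.044000 = 0.757480
x=0.170000, y=0.757480: f=1.229026 → y ← 0.757480 + 0.17·1.229026 = 0.966414
y(0.34) ≈ 0.9664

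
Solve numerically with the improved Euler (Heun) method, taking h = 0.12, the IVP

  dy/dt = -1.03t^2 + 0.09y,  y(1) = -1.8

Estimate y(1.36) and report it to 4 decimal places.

-2.3879

Heun: k1 = f(t_n, y_n); k2 = f(t_n + h, y_n + h·k1); y_{n+1} = y_n + (h/2)·(k1 + k2).
t=1.000000, y=-1.800000:
  k1 = f(1.000000, -1.800000) = -1.192000
  k2 = f(1.120000, -1.943040) = -1.466906
  y ← -1.800000 + (0.12/2)·(-1.192000 + (-1.466906)) = -1.959534
t=1.120000, y=-1.959534:
  k1 = f(1.120000, -1.959534) = -1.468390
  k2 = f(1.240000, -2.135741) = -1.775945
  y ← -1.959534 + (0.12/2)·(-1.468390 + (-1.775945)) = -2.154194
t=1.240000, y=-2.154194:
  k1 = f(1.240000, -2.154194) = -1.777605
  k2 = f(1.360000, -2.367507) = -2.118164
  y ← -2.154194 + (0.12/2)·(-1.777605 + (-2.118164)) = -2.387941
y(1.36) ≈ -2.3879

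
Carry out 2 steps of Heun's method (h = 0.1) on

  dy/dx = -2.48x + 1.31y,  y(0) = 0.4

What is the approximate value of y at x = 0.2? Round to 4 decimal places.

Heun: k1 = f(x_n, y_n); k2 = f(x_n + h, y_n + h·k1); y_{n+1} = y_n + (h/2)·(k1 + k2).
x=0.000000, y=0.400000:
  k1 = f(0.000000, 0.400000) = 0.524000
  k2 = f(0.100000, 0.452400) = 0.344644
  y ← 0.400000 + (0.1/2)·(0.524000 + 0.344644) = 0.443432
x=0.100000, y=0.443432:
  k1 = f(0.100000, 0.443432) = 0.332896
  k2 = f(0.200000, 0.476722) = 0.128506
  y ← 0.443432 + (0.1/2)·(0.332896 + 0.128506) = 0.466502
y(0.2) ≈ 0.4665

0.4665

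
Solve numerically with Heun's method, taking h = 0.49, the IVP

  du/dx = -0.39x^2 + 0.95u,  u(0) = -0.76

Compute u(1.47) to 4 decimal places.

Heun: k1 = f(x_n, u_n); k2 = f(x_n + h, u_n + h·k1); u_{n+1} = u_n + (h/2)·(k1 + k2).
x=0.000000, u=-0.760000:
  k1 = f(0.000000, -0.760000) = -0.722000
  k2 = f(0.490000, -1.113780) = -1.151730
  u ← -0.760000 + (0.49/2)·(-0.722000 + (-1.151730)) = -1.219064
x=0.490000, u=-1.219064:
  k1 = f(0.490000, -1.219064) = -1.251750
  k2 = f(0.980000, -1.832421) = -2.115356
  u ← -1.219064 + (0.49/2)·(-1.251750 + (-2.115356)) = -2.044005
x=0.980000, u=-2.044005:
  k1 = f(0.980000, -2.044005) = -2.316361
  k2 = f(1.470000, -3.179021) = -3.862821
  u ← -2.044005 + (0.49/2)·(-2.316361 + (-3.862821)) = -3.557904
u(1.47) ≈ -3.5579

-3.5579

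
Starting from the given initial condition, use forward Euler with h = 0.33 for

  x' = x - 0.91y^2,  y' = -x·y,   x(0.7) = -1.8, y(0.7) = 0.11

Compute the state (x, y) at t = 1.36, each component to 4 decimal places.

-3.1981, 0.3141

Euler on (x,y): x_{n+1} = x_n + h·x', y_{n+1} = y_n + h·y'.
0.700000: (-1.800000, 0.110000); f=(-1.811011, 0.198000) → (-2.397634, 0.175340)
1.030000: (-2.397634, 0.175340); f=(-2.425611, 0.420401) → (-3.198085, 0.314072)
(x(1.36), y(1.36)) ≈ (-3.1981, 0.3141)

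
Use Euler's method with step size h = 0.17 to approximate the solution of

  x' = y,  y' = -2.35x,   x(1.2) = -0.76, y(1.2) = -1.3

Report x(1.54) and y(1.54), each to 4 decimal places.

-1.1504, -0.6045

Euler on (x,y): x_{n+1} = x_n + h·x', y_{n+1} = y_n + h·y'.
1.200000: (-0.760000, -1.300000); f=(-1.300000, 1.786000) → (-0.981000, -0.996380)
1.370000: (-0.981000, -0.996380); f=(-0.996380, 2.305350) → (-1.150385, -0.604470)
(x(1.54), y(1.54)) ≈ (-1.1504, -0.6045)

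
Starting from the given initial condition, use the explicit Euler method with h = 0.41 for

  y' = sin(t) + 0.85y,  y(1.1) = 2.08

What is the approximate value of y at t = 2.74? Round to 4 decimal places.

Euler: y_{n+1} = y_n + h·f(t_n, y_n).
t=1.100000, y=2.080000: f=2.659207 → y ← 2.080000 + 0.41·2.659207 = 3.170275
t=1.510000, y=3.170275: f=3.692886 → y ← 3.170275 + 0.41·3.692886 = 4.684358
t=1.920000, y=4.684358: f=4.921350 → y ← 4.684358 + 0.41·4.921350 = 6.702112
t=2.330000, y=6.702112: f=6.422180 → y ← 6.702112 + 0.41·6.422180 = 9.335206
y(2.74) ≈ 9.3352

9.3352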